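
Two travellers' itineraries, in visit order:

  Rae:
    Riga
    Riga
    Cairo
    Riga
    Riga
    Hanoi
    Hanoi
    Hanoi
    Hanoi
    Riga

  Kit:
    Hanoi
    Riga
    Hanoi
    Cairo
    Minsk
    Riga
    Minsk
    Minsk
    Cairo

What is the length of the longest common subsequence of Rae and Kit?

Match Riga [1,2], then Riga [2,6], then Cairo [3,9] — 3 stops in the same relative order in both. dp[10][9] = 3 confirms this is the maximum.

3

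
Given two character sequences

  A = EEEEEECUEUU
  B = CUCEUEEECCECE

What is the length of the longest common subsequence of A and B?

One common subsequence of length 7: E at A[1]=B[4] → E at A[2]=B[6] → E at A[3]=B[7] → E at A[4]=B[8] → E at A[6]=B[11] → C at A[7]=B[12] → E at A[9]=B[13]. The LCS DP gives dp[11][13] = 7, so this is optimal.

7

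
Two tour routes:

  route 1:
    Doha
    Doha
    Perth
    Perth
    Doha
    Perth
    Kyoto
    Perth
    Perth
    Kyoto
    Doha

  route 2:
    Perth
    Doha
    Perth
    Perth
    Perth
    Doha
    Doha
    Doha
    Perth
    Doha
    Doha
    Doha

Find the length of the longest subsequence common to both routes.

One common subsequence of length 6: Doha (route 1 #1, route 2 #2), then Perth (route 1 #3, route 2 #4), then Perth (route 1 #4, route 2 #5), then Doha (route 1 #5, route 2 #8), then Perth (route 1 #6, route 2 #9), then Doha (route 1 #11, route 2 #12). dp[11][12] = 6 confirms this is the maximum.

6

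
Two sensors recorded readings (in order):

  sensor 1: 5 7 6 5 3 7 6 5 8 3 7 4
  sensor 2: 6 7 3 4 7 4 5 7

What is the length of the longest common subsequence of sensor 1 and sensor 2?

5

Let dp[i][j] be the LCS length of the first i values of sensor 1 and the first j values of sensor 2. dp[i][j] = dp[i-1][j-1]+1 when the i-th and j-th values match, else max(dp[i-1][j], dp[i][j-1]).
    ·  6  7  3  4  7  4  5  7
 ·  0  0  0  0  0  0  0  0  0
 5  0  0  0  0  0  0  0  1  1
 7  0  0  1  1  1  1  1  1  2
 6  0  1  1  1  1  1  1  1  2
 5  0  1  1  1  1  1  1  2  2
 3  0  1  1  2  2  2  2  2  2
 7  0  1  2  2  2  3  3  3  3
 6  0  1  2  2  2  3  3  3  3
 5  0  1  2  2  2  3  3  4  4
 8  0  1  2  2  2  3  3  4  4
 3  0  1  2  3  3  3  3  4  4
 7  0  1  2  3  3  4  4  4  5
 4  0  1  2  3  4  4  5  5  5
dp[12][8] = 5. One LCS (by backtracking along matches): 7, 3, 7, 5, 7.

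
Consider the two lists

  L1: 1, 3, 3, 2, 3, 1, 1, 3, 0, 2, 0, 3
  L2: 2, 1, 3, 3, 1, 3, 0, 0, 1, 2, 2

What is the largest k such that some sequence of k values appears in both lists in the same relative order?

Let dp[i][j] be the LCS length of the first i values of L1 and the first j values of L2. dp[i][j] = dp[i-1][j-1]+1 when the i-th and j-th values match, else max(dp[i-1][j], dp[i][j-1]).
    ·  2  1  3  3  1  3  0  0  1  2  2
 ·  0  0  0  0  0  0  0  0  0  0  0  0
 1  0  0  1  1  1  1  1  1  1  1  1  1
 3  0  0  1  2  2  2  2  2  2  2  2  2
 3  0  0  1  2  3  3  3  3  3  3  3  3
 2  0  1  1  2  3  3  3  3  3  3  4  4
 3  0  1  1  2  3  3  4  4  4  4  4  4
 1  0  1  2  2  3  4  4  4  4  5  5  5
 1  0  1  2  2  3  4  4  4  4  5  5  5
 3  0  1  2  3  3  4  5  5  5  5  5  5
 0  0  1  2  3  3  4  5  6  6  6  6  6
 2  0  1  2  3  3  4  5  6  6  6  7  7
 0  0  1  2  3  3  4  5  6  7  7  7  7
 3  0  1  2  3  4  4  5  6  7  7  7  7
dp[12][11] = 7. One LCS (by backtracking along matches): 1, 3, 3, 1, 3, 0, 2.

7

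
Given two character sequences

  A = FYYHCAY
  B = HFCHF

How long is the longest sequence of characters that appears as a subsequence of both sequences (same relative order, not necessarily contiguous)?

2

Let dp[i][j] be the LCS length of the first i characters of A and the first j characters of B. dp[i][j] = dp[i-1][j-1]+1 when the i-th and j-th characters match, else max(dp[i-1][j], dp[i][j-1]).
    ·  H  F  C  H  F
 ·  0  0  0  0  0  0
 F  0  0  1  1  1  1
 Y  0  0  1  1  1  1
 Y  0  0  1  1  1  1
 H  0  1  1  1  2  2
 C  0  1  1  2  2  2
 A  0  1  1  2  2  2
 Y  0  1  1  2  2  2
dp[7][5] = 2. One LCS (by backtracking along matches): FH.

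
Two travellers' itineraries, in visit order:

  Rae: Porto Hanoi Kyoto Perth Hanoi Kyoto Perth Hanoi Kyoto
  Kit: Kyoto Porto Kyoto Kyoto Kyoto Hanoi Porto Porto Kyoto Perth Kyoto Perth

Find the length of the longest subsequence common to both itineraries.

Match Porto at Rae[1]=Kit[2], then Hanoi at Rae[2]=Kit[6], then Kyoto at Rae[3]=Kit[9], then Perth at Rae[4]=Kit[10], then Kyoto at Rae[6]=Kit[11], then Perth at Rae[7]=Kit[12] — 6 stops in the same relative order in both. dp[9][12] = 6 confirms this is the maximum.

6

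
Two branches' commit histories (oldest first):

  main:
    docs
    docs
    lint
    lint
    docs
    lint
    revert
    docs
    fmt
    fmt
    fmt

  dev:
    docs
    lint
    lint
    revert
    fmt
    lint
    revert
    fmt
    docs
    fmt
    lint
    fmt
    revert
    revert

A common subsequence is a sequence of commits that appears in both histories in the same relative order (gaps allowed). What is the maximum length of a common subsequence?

Pick docs [2,1], lint [3,2], lint [4,3], lint [6,6], revert [7,7], docs [8,9], fmt [9,10], fmt [10,12]; all 8 commits appear in both, in order. Since dp[11][14] = 8, nothing longer is possible.

8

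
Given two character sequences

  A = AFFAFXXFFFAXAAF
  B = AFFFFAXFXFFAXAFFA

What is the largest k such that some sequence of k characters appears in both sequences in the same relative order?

12

One common subsequence of length 12: A at A[1]=B[1] → F at A[2]=B[4] → F at A[3]=B[5] → A at A[4]=B[6] → F at A[5]=B[8] → X at A[7]=B[9] → F at A[9]=B[10] → F at A[10]=B[11] → A at A[11]=B[12] → X at A[12]=B[13] → A at A[13]=B[14] → A at A[14]=B[17], and the DP table's final entry dp[15][17] is also 12, so no common subsequence is longer.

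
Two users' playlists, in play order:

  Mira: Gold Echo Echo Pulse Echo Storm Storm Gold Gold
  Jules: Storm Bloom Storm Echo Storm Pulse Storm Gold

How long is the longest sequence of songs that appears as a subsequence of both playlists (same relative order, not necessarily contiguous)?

4

Pick Echo [2,4] → Pulse [4,6] → Storm [7,7] → Gold [9,8]; all 4 songs appear in both, in order. dp[9][8] = 4 confirms this is the maximum.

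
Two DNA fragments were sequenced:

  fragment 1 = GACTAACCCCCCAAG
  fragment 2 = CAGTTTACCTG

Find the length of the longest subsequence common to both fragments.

Match G at fragment 1[1]=fragment 2[3]; then T at fragment 1[4]=fragment 2[6]; then A at fragment 1[6]=fragment 2[7]; then C at fragment 1[7]=fragment 2[8]; then C at fragment 1[8]=fragment 2[9]; then G at fragment 1[15]=fragment 2[11] — 6 bases in the same relative order in both. dp[15][11] = 6 confirms this is the maximum.

6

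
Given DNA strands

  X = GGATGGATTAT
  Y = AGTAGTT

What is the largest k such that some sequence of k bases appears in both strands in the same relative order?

5

Let dp[i][j] be the LCS length of the first i bases of X and the first j bases of Y. dp[i][j] = dp[i-1][j-1]+1 when the i-th and j-th bases match, else max(dp[i-1][j], dp[i][j-1]).
    ·  A  G  T  A  G  T  T
 ·  0  0  0  0  0  0  0  0
 G  0  0  1  1  1  1  1  1
 G  0  0  1  1  1  2  2  2
 A  0  1  1  1  2  2  2  2
 T  0  1  1  2  2  2  3  3
 G  0  1  2  2  2  3  3  3
 G  0  1  2  2  2  3  3  3
 A  0  1  2  2  3  3  3  3
 T  0  1  2  3  3  3  4  4
 T  0  1  2  3  3  3  4  5
 A  0  1  2  3  4  4  4  5
 T  0  1  2  3  4  4  5  5
dp[11][7] = 5. One LCS (by backtracking along matches): GAGTT.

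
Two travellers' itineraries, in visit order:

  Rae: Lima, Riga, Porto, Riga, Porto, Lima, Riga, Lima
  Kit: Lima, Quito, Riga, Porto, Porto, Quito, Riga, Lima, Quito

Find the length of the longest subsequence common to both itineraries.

6

Match Lima [1,1], then Riga [2,3], then Porto [3,4], then Porto [5,5], then Riga [7,7], then Lima [8,8] — 6 stops in the same relative order in both. Since dp[8][9] = 6, nothing longer is possible.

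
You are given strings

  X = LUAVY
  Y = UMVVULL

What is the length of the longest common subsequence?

2

Let dp[i][j] be the LCS length of the first i characters of X and the first j characters of Y. dp[i][j] = dp[i-1][j-1]+1 when the i-th and j-th characters match, else max(dp[i-1][j], dp[i][j-1]).
    ·  U  M  V  V  U  L  L
 ·  0  0  0  0  0  0  0  0
 L  0  0  0  0  0  0  1  1
 U  0  1  1  1  1  1  1  1
 A  0  1  1  1  1  1  1  1
 V  0  1  1  2  2  2  2  2
 Y  0  1  1  2  2  2  2  2
dp[5][7] = 2. One LCS (by backtracking along matches): UV.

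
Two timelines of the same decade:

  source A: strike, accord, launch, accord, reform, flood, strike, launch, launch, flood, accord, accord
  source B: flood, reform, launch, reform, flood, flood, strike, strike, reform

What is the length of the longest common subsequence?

4

One common subsequence of length 4: launch [3,3]; then reform [5,4]; then flood [6,6]; then strike [7,8], and the DP table's final entry dp[12][9] is also 4, so no common subsequence is longer.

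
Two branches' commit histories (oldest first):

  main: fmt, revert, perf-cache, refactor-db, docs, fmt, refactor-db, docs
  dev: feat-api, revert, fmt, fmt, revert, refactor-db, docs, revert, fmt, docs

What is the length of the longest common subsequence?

6

Taking fmt [1,4] → revert [2,5] → refactor-db [4,6] → docs [5,7] → fmt [6,9] → docs [8,10] gives a common subsequence of length 6, and the DP table's final entry dp[8][10] is also 6, so no common subsequence is longer.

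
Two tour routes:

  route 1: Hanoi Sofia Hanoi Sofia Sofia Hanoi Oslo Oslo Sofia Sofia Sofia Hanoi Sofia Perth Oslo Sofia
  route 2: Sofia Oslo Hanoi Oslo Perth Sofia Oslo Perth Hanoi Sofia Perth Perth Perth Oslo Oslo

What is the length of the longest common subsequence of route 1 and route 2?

Match Sofia at route 1[2]=route 2[1]; then Hanoi at route 1[3]=route 2[3]; then Sofia at route 1[5]=route 2[6]; then Oslo at route 1[7]=route 2[7]; then Hanoi at route 1[12]=route 2[9]; then Sofia at route 1[13]=route 2[10]; then Perth at route 1[14]=route 2[13]; then Oslo at route 1[15]=route 2[15] — 8 stops in the same relative order in both. The LCS DP gives dp[16][15] = 8, so this is optimal.

8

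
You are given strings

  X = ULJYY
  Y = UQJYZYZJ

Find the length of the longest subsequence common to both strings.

Let dp[i][j] be the LCS length of the first i characters of X and the first j characters of Y. dp[i][j] = dp[i-1][j-1]+1 when the i-th and j-th characters match, else max(dp[i-1][j], dp[i][j-1]).
    ·  U  Q  J  Y  Z  Y  Z  J
 ·  0  0  0  0  0  0  0  0  0
 U  0  1  1  1  1  1  1  1  1
 L  0  1  1  1  1  1  1  1  1
 J  0  1  1  2  2  2  2  2  2
 Y  0  1  1  2  3  3  3  3  3
 Y  0  1  1  2  3  3  4  4  4
dp[5][8] = 4. One LCS (by backtracking along matches): UJYY.

4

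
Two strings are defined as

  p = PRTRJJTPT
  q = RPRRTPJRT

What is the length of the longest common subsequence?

6

One common subsequence of length 6: P (p #1, q #2), R (p #2, q #3), R (p #4, q #4), T (p #7, q #5), P (p #8, q #6), T (p #9, q #9). Since dp[9][9] = 6, nothing longer is possible.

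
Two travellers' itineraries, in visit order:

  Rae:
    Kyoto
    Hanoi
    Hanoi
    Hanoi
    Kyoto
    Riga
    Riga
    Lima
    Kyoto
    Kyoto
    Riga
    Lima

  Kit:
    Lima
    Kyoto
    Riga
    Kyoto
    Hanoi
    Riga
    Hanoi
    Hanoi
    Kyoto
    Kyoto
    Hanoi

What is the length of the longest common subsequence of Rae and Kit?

Pick Kyoto (Rae #1, Kit #4) → Hanoi (Rae #2, Kit #5) → Hanoi (Rae #3, Kit #7) → Hanoi (Rae #4, Kit #8) → Kyoto (Rae #5, Kit #9) → Kyoto (Rae #9, Kit #10); all 6 stops appear in both, in order. dp[12][11] = 6 confirms this is the maximum.

6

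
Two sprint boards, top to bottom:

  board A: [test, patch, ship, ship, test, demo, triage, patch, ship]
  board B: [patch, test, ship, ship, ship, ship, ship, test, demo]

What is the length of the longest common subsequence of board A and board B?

One common subsequence of length 5: test (board A #1, board B #2), then ship (board A #3, board B #6), then ship (board A #4, board B #7), then test (board A #5, board B #8), then demo (board A #6, board B #9). dp[9][9] = 5 confirms this is the maximum.

5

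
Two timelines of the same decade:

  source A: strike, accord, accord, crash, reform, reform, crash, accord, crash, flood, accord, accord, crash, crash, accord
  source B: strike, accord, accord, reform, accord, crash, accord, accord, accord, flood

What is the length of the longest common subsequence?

9

Match strike [1,1]; then accord [2,2]; then accord [3,3]; then reform [6,4]; then accord [8,5]; then crash [9,6]; then accord [11,7]; then accord [12,8]; then accord [15,9] — 9 events in the same relative order in both. Since dp[15][10] = 9, nothing longer is possible.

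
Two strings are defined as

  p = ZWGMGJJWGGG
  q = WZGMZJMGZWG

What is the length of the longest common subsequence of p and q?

6

Taking Z (p #1, q #2), G (p #3, q #3), M (p #4, q #7), G (p #5, q #8), W (p #8, q #10), G (p #11, q #11) gives a common subsequence of length 6. dp[11][11] = 6 confirms this is the maximum.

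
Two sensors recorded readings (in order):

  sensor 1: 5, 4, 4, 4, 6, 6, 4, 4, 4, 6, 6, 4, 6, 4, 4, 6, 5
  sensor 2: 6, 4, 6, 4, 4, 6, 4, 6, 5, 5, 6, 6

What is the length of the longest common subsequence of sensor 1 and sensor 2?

8

One common subsequence of length 8: 4 at sensor 1[2]=sensor 2[2]; then 4 at sensor 1[3]=sensor 2[4]; then 4 at sensor 1[4]=sensor 2[5]; then 6 at sensor 1[6]=sensor 2[6]; then 4 at sensor 1[9]=sensor 2[7]; then 6 at sensor 1[10]=sensor 2[8]; then 6 at sensor 1[13]=sensor 2[11]; then 6 at sensor 1[16]=sensor 2[12]. Since dp[17][12] = 8, nothing longer is possible.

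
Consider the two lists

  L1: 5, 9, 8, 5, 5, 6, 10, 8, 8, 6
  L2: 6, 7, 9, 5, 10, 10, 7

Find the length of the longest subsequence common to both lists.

3

Let dp[i][j] be the LCS length of the first i values of L1 and the first j values of L2. dp[i][j] = dp[i-1][j-1]+1 when the i-th and j-th values match, else max(dp[i-1][j], dp[i][j-1]).
    ·  6  7  9  5 10 10  7
 ·  0  0  0  0  0  0  0  0
 5  0  0  0  0  1  1  1  1
 9  0  0  0  1  1  1  1  1
 8  0  0  0  1  1  1  1  1
 5  0  0  0  1  2  2  2  2
 5  0  0  0  1  2  2  2  2
 6  0  1  1  1  2  2  2  2
10  0  1  1  1  2  3  3  3
 8  0  1  1  1  2  3  3  3
 8  0  1  1  1  2  3  3  3
 6  0  1  1  1  2  3  3  3
dp[10][7] = 3. One LCS (by backtracking along matches): 9, 5, 10.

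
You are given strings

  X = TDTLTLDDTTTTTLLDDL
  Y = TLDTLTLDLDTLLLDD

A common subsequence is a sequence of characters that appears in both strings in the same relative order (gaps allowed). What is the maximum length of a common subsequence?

Taking T [1,1], then D [2,3], then T [3,4], then L [4,5], then T [5,6], then L [6,7], then D [7,8], then D [8,10], then T [9,11], then L [14,13], then L [15,14], then D [16,15], then D [17,16] gives a common subsequence of length 13. dp[18][16] = 13 confirms this is the maximum.

13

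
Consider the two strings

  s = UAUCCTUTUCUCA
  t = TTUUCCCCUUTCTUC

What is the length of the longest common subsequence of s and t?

9

One common subsequence of length 9: U at s[1]=t[3]; then U at s[3]=t[4]; then C at s[4]=t[7]; then C at s[5]=t[8]; then U at s[7]=t[10]; then T at s[8]=t[11]; then C at s[10]=t[12]; then U at s[11]=t[14]; then C at s[12]=t[15], and the DP table's final entry dp[13][15] is also 9, so no common subsequence is longer.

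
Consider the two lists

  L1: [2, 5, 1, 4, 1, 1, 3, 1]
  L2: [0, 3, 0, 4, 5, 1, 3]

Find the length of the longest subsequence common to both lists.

Taking 5 [2,5]; then 1 [6,6]; then 3 [7,7] gives a common subsequence of length 3, and the DP table's final entry dp[8][7] is also 3, so no common subsequence is longer.

3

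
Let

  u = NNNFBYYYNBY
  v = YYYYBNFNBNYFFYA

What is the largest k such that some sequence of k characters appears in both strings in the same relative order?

6

One common subsequence of length 6: Y at u[6]=v[2], Y at u[7]=v[3], Y at u[8]=v[4], N at u[9]=v[8], B at u[10]=v[9], Y at u[11]=v[14]. Since dp[11][15] = 6, nothing longer is possible.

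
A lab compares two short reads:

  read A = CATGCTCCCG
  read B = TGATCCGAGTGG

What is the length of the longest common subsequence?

6

Let dp[i][j] be the LCS length of the first i bases of read A and the first j bases of read B. dp[i][j] = dp[i-1][j-1]+1 when the i-th and j-th bases match, else max(dp[i-1][j], dp[i][j-1]).
    ·  T  G  A  T  C  C  G  A  G  T  G  G
 ·  0  0  0  0  0  0  0  0  0  0  0  0  0
 C  0  0  0  0  0  1  1  1  1  1  1  1  1
 A  0  0  0  1  1  1  1  1  2  2  2  2  2
 T  0  1  1  1  2  2  2  2  2  2  3  3  3
 G  0  1  2  2  2  2  2  3  3  3  3  4  4
 C  0  1  2  2  2  3  3  3  3  3  3  4  4
 T  0  1  2  2  3  3  3  3  3  3  4  4  4
 C  0  1  2  2  3  4  4  4  4  4  4  4  4
 C  0  1  2  2  3  4  5  5  5  5  5  5  5
 C  0  1  2  2  3  4  5  5  5  5  5  5  5
 G  0  1  2  2  3  4  5  6  6  6  6  6  6
dp[10][12] = 6. One LCS (by backtracking along matches): TGTCCG.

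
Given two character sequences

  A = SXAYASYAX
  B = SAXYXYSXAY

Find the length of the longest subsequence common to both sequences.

5

Taking S at A[1]=B[1]; then X at A[2]=B[5]; then Y at A[4]=B[6]; then A at A[5]=B[9]; then Y at A[7]=B[10] gives a common subsequence of length 5. The LCS DP gives dp[9][10] = 5, so this is optimal.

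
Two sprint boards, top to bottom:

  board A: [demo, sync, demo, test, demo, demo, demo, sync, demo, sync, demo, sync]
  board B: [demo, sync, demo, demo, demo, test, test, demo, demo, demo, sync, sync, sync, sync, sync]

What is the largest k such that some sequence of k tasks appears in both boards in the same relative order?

Match demo [1,1]; then sync [2,2]; then demo [3,5]; then test [4,7]; then demo [5,8]; then demo [6,9]; then demo [7,10]; then sync [8,13]; then sync [10,14]; then sync [12,15] — 10 tasks in the same relative order in both. dp[12][15] = 10 confirms this is the maximum.

10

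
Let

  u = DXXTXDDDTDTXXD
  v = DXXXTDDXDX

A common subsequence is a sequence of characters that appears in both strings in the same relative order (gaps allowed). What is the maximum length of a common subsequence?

One common subsequence of length 8: D (u #1, v #1), X (u #2, v #3), X (u #3, v #4), T (u #4, v #5), D (u #6, v #6), D (u #7, v #7), D (u #10, v #9), X (u #13, v #10), and the DP table's final entry dp[14][10] is also 8, so no common subsequence is longer.

8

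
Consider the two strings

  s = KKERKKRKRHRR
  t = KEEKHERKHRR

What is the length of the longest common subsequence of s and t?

8

Let dp[i][j] be the LCS length of the first i characters of s and the first j characters of t. dp[i][j] = dp[i-1][j-1]+1 when the i-th and j-th characters match, else max(dp[i-1][j], dp[i][j-1]).
    ·  K  E  E  K  H  E  R  K  H  R  R
 ·  0  0  0  0  0  0  0  0  0  0  0  0
 K  0  1  1  1  1  1  1  1  1  1  1  1
 K  0  1  1  1  2  2  2  2  2  2  2  2
 E  0  1  2  2  2  2  3  3  3  3  3  3
 R  0  1  2  2  2  2  3  4  4  4  4  4
 K  0  1  2  2  3  3  3  4  5  5  5  5
 K  0  1  2  2  3  3  3  4  5  5  5  5
 R  0  1  2  2  3  3  3  4  5  5  6  6
 K  0  1  2  2  3  3  3  4  5  5  6  6
 R  0  1  2  2  3  3  3  4  5  5  6  7
 H  0  1  2  2  3  4  4  4  5  6  6  7
 R  0  1  2  2  3  4  4  5  5  6  7  7
 R  0  1  2  2  3  4  4  5  5  6  7  8
dp[12][11] = 8. One LCS (by backtracking along matches): KKERKHRR.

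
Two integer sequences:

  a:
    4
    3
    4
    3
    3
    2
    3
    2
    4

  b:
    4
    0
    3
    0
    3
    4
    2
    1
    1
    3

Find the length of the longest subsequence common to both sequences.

Taking 4 (a #1, b #1); then 3 (a #2, b #5); then 4 (a #3, b #6); then 2 (a #6, b #7); then 3 (a #7, b #10) gives a common subsequence of length 5. dp[9][10] = 5 confirms this is the maximum.

5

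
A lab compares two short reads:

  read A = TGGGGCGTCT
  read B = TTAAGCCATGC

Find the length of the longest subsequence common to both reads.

5

One common subsequence of length 5: T [1,2], then G [2,5], then C [6,7], then G [7,10], then C [9,11]. The LCS DP gives dp[10][11] = 5, so this is optimal.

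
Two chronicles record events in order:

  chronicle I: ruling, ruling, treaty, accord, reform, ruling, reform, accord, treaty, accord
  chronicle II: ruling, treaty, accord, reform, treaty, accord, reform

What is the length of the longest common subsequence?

6

Pick ruling [2,1] → treaty [3,2] → accord [4,3] → reform [7,4] → treaty [9,5] → accord [10,6]; all 6 events appear in both, in order. dp[10][7] = 6 confirms this is the maximum.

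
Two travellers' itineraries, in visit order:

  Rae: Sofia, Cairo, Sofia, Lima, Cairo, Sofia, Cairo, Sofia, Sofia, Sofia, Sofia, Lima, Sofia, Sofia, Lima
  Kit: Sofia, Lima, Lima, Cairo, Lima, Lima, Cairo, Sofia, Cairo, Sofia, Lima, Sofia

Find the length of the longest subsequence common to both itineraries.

9

One common subsequence of length 9: Sofia (Rae #1, Kit #1) → Cairo (Rae #2, Kit #4) → Lima (Rae #4, Kit #6) → Cairo (Rae #5, Kit #7) → Sofia (Rae #6, Kit #8) → Cairo (Rae #7, Kit #9) → Sofia (Rae #11, Kit #10) → Lima (Rae #12, Kit #11) → Sofia (Rae #14, Kit #12). dp[15][12] = 9 confirms this is the maximum.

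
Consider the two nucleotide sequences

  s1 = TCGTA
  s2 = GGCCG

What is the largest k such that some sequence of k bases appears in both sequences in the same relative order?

2

Let dp[i][j] be the LCS length of the first i bases of s1 and the first j bases of s2. dp[i][j] = dp[i-1][j-1]+1 when the i-th and j-th bases match, else max(dp[i-1][j], dp[i][j-1]).
    ·  G  G  C  C  G
 ·  0  0  0  0  0  0
 T  0  0  0  0  0  0
 C  0  0  0  1  1  1
 G  0  1  1  1  1  2
 T  0  1  1  1  1  2
 A  0  1  1  1  1  2
dp[5][5] = 2. One LCS (by backtracking along matches): CG.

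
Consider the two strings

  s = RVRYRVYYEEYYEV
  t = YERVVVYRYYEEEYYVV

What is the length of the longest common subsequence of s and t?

11

Match R at s[1]=t[3], then V at s[2]=t[6], then Y at s[4]=t[7], then R at s[5]=t[8], then Y at s[7]=t[9], then Y at s[8]=t[10], then E at s[9]=t[12], then E at s[10]=t[13], then Y at s[11]=t[14], then Y at s[12]=t[15], then V at s[14]=t[17] — 11 characters in the same relative order in both. dp[14][17] = 11 confirms this is the maximum.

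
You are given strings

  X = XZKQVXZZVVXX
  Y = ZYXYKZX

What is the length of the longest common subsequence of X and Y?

Taking X [1,3]; then K [3,5]; then Z [8,6]; then X [12,7] gives a common subsequence of length 4. dp[12][7] = 4 confirms this is the maximum.

4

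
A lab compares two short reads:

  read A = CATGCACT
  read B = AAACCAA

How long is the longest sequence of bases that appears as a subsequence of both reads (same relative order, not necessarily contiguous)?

Let dp[i][j] be the LCS length of the first i bases of read A and the first j bases of read B. dp[i][j] = dp[i-1][j-1]+1 when the i-th and j-th bases match, else max(dp[i-1][j], dp[i][j-1]).
    ·  A  A  A  C  C  A  A
 ·  0  0  0  0  0  0  0  0
 C  0  0  0  0  1  1  1  1
 A  0  1  1  1  1  1  2  2
 T  0  1  1  1  1  1  2  2
 G  0  1  1  1  1  1  2  2
 C  0  1  1  1  2  2  2  2
 A  0  1  2  2  2  2  3  3
 C  0  1  2  2  3  3  3  3
 T  0  1  2  2  3  3  3  3
dp[8][7] = 3. One LCS (by backtracking along matches): CAA.

3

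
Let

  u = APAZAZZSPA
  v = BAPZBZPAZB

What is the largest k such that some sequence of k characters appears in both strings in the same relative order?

6

Pick A at u[1]=v[2] → P at u[2]=v[3] → Z at u[4]=v[4] → Z at u[7]=v[6] → P at u[9]=v[7] → A at u[10]=v[8]; all 6 characters appear in both, in order, and the DP table's final entry dp[10][10] is also 6, so no common subsequence is longer.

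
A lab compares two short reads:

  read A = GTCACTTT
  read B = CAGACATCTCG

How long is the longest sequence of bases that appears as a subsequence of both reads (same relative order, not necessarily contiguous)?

Let dp[i][j] be the LCS length of the first i bases of read A and the first j bases of read B. dp[i][j] = dp[i-1][j-1]+1 when the i-th and j-th bases match, else max(dp[i-1][j], dp[i][j-1]).
    ·  C  A  G  A  C  A  T  C  T  C  G
 ·  0  0  0  0  0  0  0  0  0  0  0  0
 G  0  0  0  1  1  1  1  1  1  1  1  1
 T  0  0  0  1  1  1  1  2  2  2  2  2
 C  0  1  1  1  1  2  2  2  3  3  3  3
 A  0  1  2  2  2  2  3  3  3  3  3  3
 C  0  1  2  2  2  3  3  3  4  4  4  4
 T  0  1  2  2  2  3  3  4  4  5  5  5
 T  0  1  2  2  2  3  3  4  4  5  5  5
 T  0  1  2  2  2  3  3  4  4  5  5  5
dp[8][11] = 5. One LCS (by backtracking along matches): GCACT.

5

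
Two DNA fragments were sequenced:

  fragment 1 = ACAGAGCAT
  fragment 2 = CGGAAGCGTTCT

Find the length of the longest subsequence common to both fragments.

Let dp[i][j] be the LCS length of the first i bases of fragment 1 and the first j bases of fragment 2. dp[i][j] = dp[i-1][j-1]+1 when the i-th and j-th bases match, else max(dp[i-1][j], dp[i][j-1]).
    ·  C  G  G  A  A  G  C  G  T  T  C  T
 ·  0  0  0  0  0  0  0  0  0  0  0  0  0
 A  0  0  0  0  1  1  1  1  1  1  1  1  1
 C  0  1  1  1  1  1  1  2  2  2  2  2  2
 A  0  1  1  1  2  2  2  2  2  2  2  2  2
 G  0  1  2  2  2  2  3  3  3  3  3  3  3
 A  0  1  2  2  3  3  3  3  3  3  3  3  3
 G  0  1  2  3  3  3  4  4  4  4  4  4  4
 C  0  1  2  3  3  3  4  5  5  5  5  5  5
 A  0  1  2  3  4  4  4  5  5  5  5  5  5
 T  0  1  2  3  4  4  4  5  5  6  6  6  6
dp[9][12] = 6. One LCS (by backtracking along matches): AAGGCT.

6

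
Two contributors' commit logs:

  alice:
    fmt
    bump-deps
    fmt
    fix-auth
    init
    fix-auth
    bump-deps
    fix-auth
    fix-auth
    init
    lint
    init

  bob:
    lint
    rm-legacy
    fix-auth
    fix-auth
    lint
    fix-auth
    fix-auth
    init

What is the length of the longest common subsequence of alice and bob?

One common subsequence of length 5: fix-auth [4,3], fix-auth [6,4], fix-auth [8,6], fix-auth [9,7], init [12,8]. The LCS DP gives dp[12][8] = 5, so this is optimal.

5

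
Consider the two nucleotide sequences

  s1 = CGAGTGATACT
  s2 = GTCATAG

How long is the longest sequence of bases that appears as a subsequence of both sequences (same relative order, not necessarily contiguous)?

Let dp[i][j] be the LCS length of the first i bases of s1 and the first j bases of s2. dp[i][j] = dp[i-1][j-1]+1 when the i-th and j-th bases match, else max(dp[i-1][j], dp[i][j-1]).
    ·  G  T  C  A  T  A  G
 ·  0  0  0  0  0  0  0  0
 C  0  0  0  1  1  1  1  1
 G  0  1  1  1  1  1  1  2
 A  0  1  1  1  2  2  2  2
 G  0  1  1  1  2  2  2  3
 T  0  1  2  2  2  3  3  3
 G  0  1  2  2  2  3  3  4
 A  0  1  2  2  3  3  4  4
 T  0  1  2  2  3  4  4  4
 A  0  1  2  2  3  4  5  5
 C  0  1  2  3  3  4  5  5
 T  0  1  2  3  3  4  5  5
dp[11][7] = 5. One LCS (by backtracking along matches): GTATA.

5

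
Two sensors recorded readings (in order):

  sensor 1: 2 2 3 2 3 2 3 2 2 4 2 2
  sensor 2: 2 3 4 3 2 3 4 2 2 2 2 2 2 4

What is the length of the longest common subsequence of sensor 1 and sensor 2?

9

Match 2 at sensor 1[1]=sensor 2[1]; then 2 at sensor 1[2]=sensor 2[5]; then 3 at sensor 1[3]=sensor 2[6]; then 2 at sensor 1[4]=sensor 2[8]; then 2 at sensor 1[6]=sensor 2[9]; then 2 at sensor 1[8]=sensor 2[10]; then 2 at sensor 1[9]=sensor 2[11]; then 2 at sensor 1[11]=sensor 2[12]; then 2 at sensor 1[12]=sensor 2[13] — 9 values in the same relative order in both. dp[12][14] = 9 confirms this is the maximum.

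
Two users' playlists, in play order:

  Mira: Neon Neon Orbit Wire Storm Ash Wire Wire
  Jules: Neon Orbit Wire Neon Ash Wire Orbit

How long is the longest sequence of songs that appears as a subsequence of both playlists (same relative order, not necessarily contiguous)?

5

Match Neon at Mira[2]=Jules[1], Orbit at Mira[3]=Jules[2], Wire at Mira[4]=Jules[3], Ash at Mira[6]=Jules[5], Wire at Mira[7]=Jules[6] — 5 songs in the same relative order in both. The LCS DP gives dp[8][7] = 5, so this is optimal.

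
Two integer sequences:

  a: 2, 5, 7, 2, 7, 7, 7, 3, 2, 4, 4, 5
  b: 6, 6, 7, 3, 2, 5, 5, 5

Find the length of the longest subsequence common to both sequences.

4

Let dp[i][j] be the LCS length of the first i values of a and the first j values of b. dp[i][j] = dp[i-1][j-1]+1 when the i-th and j-th values match, else max(dp[i-1][j], dp[i][j-1]).
    ·  6  6  7  3  2  5  5  5
 ·  0  0  0  0  0  0  0  0  0
 2  0  0  0  0  0  1  1  1  1
 5  0  0  0  0  0  1  2  2  2
 7  0  0  0  1  1  1  2  2  2
 2  0  0  0  1  1  2  2  2  2
 7  0  0  0  1  1  2  2  2  2
 7  0  0  0  1  1  2  2  2  2
 7  0  0  0  1  1  2  2  2  2
 3  0  0  0  1  2  2  2  2  2
 2  0  0  0  1  2  3  3  3  3
 4  0  0  0  1  2  3  3  3  3
 4  0  0  0  1  2  3  3  3  3
 5  0  0  0  1  2  3  4  4  4
dp[12][8] = 4. One LCS (by backtracking along matches): 7, 3, 2, 5.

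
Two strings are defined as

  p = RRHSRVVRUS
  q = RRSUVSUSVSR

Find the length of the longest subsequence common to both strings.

6

Let dp[i][j] be the LCS length of the first i characters of p and the first j characters of q. dp[i][j] = dp[i-1][j-1]+1 when the i-th and j-th characters match, else max(dp[i-1][j], dp[i][j-1]).
    ·  R  R  S  U  V  S  U  S  V  S  R
 ·  0  0  0  0  0  0  0  0  0  0  0  0
 R  0  1  1  1  1  1  1  1  1  1  1  1
 R  0  1  2  2  2  2  2  2  2  2  2  2
 H  0  1  2  2  2  2  2  2  2  2  2  2
 S  0  1  2  3  3  3  3  3  3  3  3  3
 R  0  1  2  3  3  3  3  3  3  3  3  4
 V  0  1  2  3  3  4  4  4  4  4  4  4
 V  0  1  2  3  3  4  4  4  4  5  5  5
 R  0  1  2  3  3  4  4  4  4  5  5  6
 U  0  1  2  3  4  4  4  5  5  5  5  6
 S  0  1  2  3  4  4  5  5  6  6  6  6
dp[10][11] = 6. One LCS (by backtracking along matches): RRSVVR.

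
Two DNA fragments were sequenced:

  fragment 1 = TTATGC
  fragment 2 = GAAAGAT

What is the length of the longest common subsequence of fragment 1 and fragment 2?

2

Taking A (fragment 1 #3, fragment 2 #6), T (fragment 1 #4, fragment 2 #7) gives a common subsequence of length 2, and the DP table's final entry dp[6][7] is also 2, so no common subsequence is longer.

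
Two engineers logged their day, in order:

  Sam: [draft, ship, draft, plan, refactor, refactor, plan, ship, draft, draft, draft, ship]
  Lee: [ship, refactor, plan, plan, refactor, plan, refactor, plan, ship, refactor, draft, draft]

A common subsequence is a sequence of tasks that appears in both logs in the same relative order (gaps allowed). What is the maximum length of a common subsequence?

8

Pick ship (Sam #2, Lee #1), then plan (Sam #4, Lee #4), then refactor (Sam #5, Lee #5), then refactor (Sam #6, Lee #7), then plan (Sam #7, Lee #8), then ship (Sam #8, Lee #9), then draft (Sam #10, Lee #11), then draft (Sam #11, Lee #12); all 8 tasks appear in both, in order. dp[12][12] = 8 confirms this is the maximum.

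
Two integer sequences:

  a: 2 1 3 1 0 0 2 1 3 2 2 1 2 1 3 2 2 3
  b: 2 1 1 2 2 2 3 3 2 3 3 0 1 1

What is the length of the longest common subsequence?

Pick 2 [1,1]; then 1 [2,2]; then 1 [4,3]; then 2 [7,4]; then 2 [10,5]; then 2 [11,6]; then 2 [13,9]; then 3 [15,10]; then 3 [18,11]; all 9 values appear in both, in order. Since dp[18][14] = 9, nothing longer is possible.

9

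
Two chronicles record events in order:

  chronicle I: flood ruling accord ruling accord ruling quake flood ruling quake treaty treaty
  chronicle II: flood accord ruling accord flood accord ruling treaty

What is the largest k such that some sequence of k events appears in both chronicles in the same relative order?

7

Pick flood (chronicle I #1, chronicle II #1); then accord (chronicle I #3, chronicle II #2); then ruling (chronicle I #4, chronicle II #3); then accord (chronicle I #5, chronicle II #4); then flood (chronicle I #8, chronicle II #5); then ruling (chronicle I #9, chronicle II #7); then treaty (chronicle I #12, chronicle II #8); all 7 events appear in both, in order. dp[12][8] = 7 confirms this is the maximum.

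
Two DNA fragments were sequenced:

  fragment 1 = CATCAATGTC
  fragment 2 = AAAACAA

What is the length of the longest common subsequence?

Match A [2,4], C [4,5], A [5,6], A [6,7] — 4 bases in the same relative order in both. Since dp[10][7] = 4, nothing longer is possible.

4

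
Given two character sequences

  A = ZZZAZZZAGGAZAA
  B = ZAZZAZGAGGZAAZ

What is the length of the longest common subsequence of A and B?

11

Taking Z at A[1]=B[1]; then Z at A[2]=B[3]; then Z at A[3]=B[4]; then A at A[4]=B[5]; then Z at A[5]=B[6]; then A at A[8]=B[8]; then G at A[9]=B[9]; then G at A[10]=B[10]; then Z at A[12]=B[11]; then A at A[13]=B[12]; then A at A[14]=B[13] gives a common subsequence of length 11. The LCS DP gives dp[14][14] = 11, so this is optimal.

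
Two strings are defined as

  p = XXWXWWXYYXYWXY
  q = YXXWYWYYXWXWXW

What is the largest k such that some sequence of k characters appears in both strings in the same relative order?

Match X at p[1]=q[2] → X at p[2]=q[3] → W at p[3]=q[4] → W at p[6]=q[6] → Y at p[8]=q[7] → Y at p[9]=q[8] → X at p[10]=q[11] → W at p[12]=q[12] → X at p[13]=q[13] — 9 characters in the same relative order in both. The LCS DP gives dp[14][14] = 9, so this is optimal.

9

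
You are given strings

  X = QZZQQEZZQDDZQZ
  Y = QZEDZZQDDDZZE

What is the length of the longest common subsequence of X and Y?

Pick Q (X #1, Y #1), then Z (X #3, Y #2), then E (X #6, Y #3), then Z (X #7, Y #5), then Z (X #8, Y #6), then Q (X #9, Y #7), then D (X #10, Y #9), then D (X #11, Y #10), then Z (X #12, Y #11), then Z (X #14, Y #12); all 10 characters appear in both, in order, and the DP table's final entry dp[14][13] is also 10, so no common subsequence is longer.

10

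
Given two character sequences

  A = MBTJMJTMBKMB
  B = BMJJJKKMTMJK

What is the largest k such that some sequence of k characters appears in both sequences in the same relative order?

6

Let dp[i][j] be the LCS length of the first i characters of A and the first j characters of B. dp[i][j] = dp[i-1][j-1]+1 when the i-th and j-th characters match, else max(dp[i-1][j], dp[i][j-1]).
    ·  B  M  J  J  J  K  K  M  T  M  J  K
 ·  0  0  0  0  0  0  0  0  0  0  0  0  0
 M  0  0  1  1  1  1  1  1  1  1  1  1  1
 B  0  1  1  1  1  1  1  1  1  1  1  1  1
 T  0  1  1  1  1  1  1  1  1  2  2  2  2
 J  0  1  1  2  2  2  2  2  2  2  2  3  3
 M  0  1  2  2  2  2  2  2  3  3  3  3  3
 J  0  1  2  3  3  3  3  3  3  3  3  4  4
 T  0  1  2  3  3  3  3  3  3  4  4  4  4
 M  0  1  2  3  3  3  3  3  4  4  5  5  5
 B  0  1  2  3  3  3  3  3  4  4  5  5  5
 K  0  1  2  3  3  3  4  4  4  4  5  5  6
 M  0  1  2  3  3  3  4  4  5  5  5  5  6
 B  0  1  2  3  3  3  4  4  5  5  5  5  6
dp[12][12] = 6. One LCS (by backtracking along matches): MJMTMK.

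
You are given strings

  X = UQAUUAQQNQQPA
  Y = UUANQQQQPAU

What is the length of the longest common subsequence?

9

One common subsequence of length 9: U at X[4]=Y[1] → U at X[5]=Y[2] → A at X[6]=Y[3] → Q at X[7]=Y[5] → Q at X[8]=Y[6] → Q at X[10]=Y[7] → Q at X[11]=Y[8] → P at X[12]=Y[9] → A at X[13]=Y[10]. The LCS DP gives dp[13][11] = 9, so this is optimal.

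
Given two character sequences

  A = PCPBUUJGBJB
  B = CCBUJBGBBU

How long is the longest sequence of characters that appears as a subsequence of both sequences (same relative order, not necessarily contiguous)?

7

Match C [2,2]; then B [4,3]; then U [6,4]; then J [7,5]; then G [8,7]; then B [9,8]; then B [11,9] — 7 characters in the same relative order in both, and the DP table's final entry dp[11][10] is also 7, so no common subsequence is longer.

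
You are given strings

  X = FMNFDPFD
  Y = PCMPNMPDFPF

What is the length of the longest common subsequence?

One common subsequence of length 5: M [2,3], then N [3,5], then F [4,9], then P [6,10], then F [7,11]. dp[8][11] = 5 confirms this is the maximum.

5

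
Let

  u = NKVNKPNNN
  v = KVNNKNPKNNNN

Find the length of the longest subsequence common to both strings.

Taking K (u #2, v #1) → V (u #3, v #2) → N (u #4, v #4) → K (u #5, v #5) → P (u #6, v #7) → N (u #7, v #10) → N (u #8, v #11) → N (u #9, v #12) gives a common subsequence of length 8. Since dp[9][12] = 8, nothing longer is possible.

8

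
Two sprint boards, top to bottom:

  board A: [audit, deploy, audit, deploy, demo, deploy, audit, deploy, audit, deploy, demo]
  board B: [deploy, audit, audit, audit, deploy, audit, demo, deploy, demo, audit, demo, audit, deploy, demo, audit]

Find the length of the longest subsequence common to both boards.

9

Taking audit [1,4] → deploy [2,5] → audit [3,6] → deploy [4,8] → demo [5,9] → audit [7,10] → audit [9,12] → deploy [10,13] → demo [11,14] gives a common subsequence of length 9. dp[11][15] = 9 confirms this is the maximum.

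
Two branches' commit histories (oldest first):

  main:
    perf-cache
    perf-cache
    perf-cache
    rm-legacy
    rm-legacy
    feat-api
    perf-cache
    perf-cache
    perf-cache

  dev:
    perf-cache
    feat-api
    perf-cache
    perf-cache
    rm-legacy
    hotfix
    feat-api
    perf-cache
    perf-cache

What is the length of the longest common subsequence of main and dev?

One common subsequence of length 7: perf-cache at main[1]=dev[1], perf-cache at main[2]=dev[3], perf-cache at main[3]=dev[4], rm-legacy at main[4]=dev[5], feat-api at main[6]=dev[7], perf-cache at main[8]=dev[8], perf-cache at main[9]=dev[9], and the DP table's final entry dp[9][9] is also 7, so no common subsequence is longer.

7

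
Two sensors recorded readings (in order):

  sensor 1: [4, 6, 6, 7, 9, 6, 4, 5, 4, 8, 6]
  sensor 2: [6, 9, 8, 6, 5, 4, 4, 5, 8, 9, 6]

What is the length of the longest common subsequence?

Match 6 (sensor 1 #3, sensor 2 #1), 9 (sensor 1 #5, sensor 2 #2), 6 (sensor 1 #6, sensor 2 #4), 4 (sensor 1 #7, sensor 2 #7), 5 (sensor 1 #8, sensor 2 #8), 8 (sensor 1 #10, sensor 2 #9), 6 (sensor 1 #11, sensor 2 #11) — 7 values in the same relative order in both. dp[11][11] = 7 confirms this is the maximum.

7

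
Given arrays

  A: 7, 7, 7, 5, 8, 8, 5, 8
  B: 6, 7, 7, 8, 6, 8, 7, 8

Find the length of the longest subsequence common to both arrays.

Taking 7 (A #2, B #2), then 7 (A #3, B #3), then 8 (A #5, B #4), then 8 (A #6, B #6), then 8 (A #8, B #8) gives a common subsequence of length 5. The LCS DP gives dp[8][8] = 5, so this is optimal.

5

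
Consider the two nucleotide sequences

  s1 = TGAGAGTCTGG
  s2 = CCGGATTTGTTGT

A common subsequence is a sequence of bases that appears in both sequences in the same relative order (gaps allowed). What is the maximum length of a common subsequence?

7

Pick G [2,3]; then G [4,4]; then A [5,5]; then G [6,9]; then T [7,10]; then T [9,11]; then G [10,12]; all 7 bases appear in both, in order. Since dp[11][13] = 7, nothing longer is possible.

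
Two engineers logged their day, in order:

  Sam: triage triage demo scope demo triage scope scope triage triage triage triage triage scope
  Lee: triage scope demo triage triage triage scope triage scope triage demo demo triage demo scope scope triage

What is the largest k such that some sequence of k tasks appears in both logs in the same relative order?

10

Pick triage [2,1] → scope [4,2] → demo [5,3] → triage [6,4] → triage [9,5] → triage [10,6] → triage [11,8] → triage [12,10] → triage [13,13] → scope [14,16]; all 10 tasks appear in both, in order. Since dp[14][17] = 10, nothing longer is possible.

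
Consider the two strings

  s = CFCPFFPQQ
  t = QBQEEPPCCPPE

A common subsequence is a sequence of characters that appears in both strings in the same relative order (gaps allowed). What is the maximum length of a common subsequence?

4

Taking C [1,8]; then C [3,9]; then P [4,10]; then P [7,11] gives a common subsequence of length 4. Since dp[9][12] = 4, nothing longer is possible.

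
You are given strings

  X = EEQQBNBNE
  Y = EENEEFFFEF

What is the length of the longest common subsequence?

Pick E [1,1] → E [2,2] → N [6,3] → E [9,9]; all 4 characters appear in both, in order. dp[9][10] = 4 confirms this is the maximum.

4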